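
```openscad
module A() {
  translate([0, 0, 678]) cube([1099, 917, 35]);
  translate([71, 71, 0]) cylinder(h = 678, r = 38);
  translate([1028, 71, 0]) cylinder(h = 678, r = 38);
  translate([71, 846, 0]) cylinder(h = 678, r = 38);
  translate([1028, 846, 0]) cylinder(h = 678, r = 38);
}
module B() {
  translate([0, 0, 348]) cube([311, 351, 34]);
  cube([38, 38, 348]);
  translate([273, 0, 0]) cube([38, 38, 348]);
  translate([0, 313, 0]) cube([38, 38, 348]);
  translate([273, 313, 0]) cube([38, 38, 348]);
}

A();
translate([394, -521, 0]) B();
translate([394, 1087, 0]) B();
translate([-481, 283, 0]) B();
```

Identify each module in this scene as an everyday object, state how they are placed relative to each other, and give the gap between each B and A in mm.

Each stool's nearest face is 170 mm from the table's bounding box.

A is a table. B is a stool. Three stools sit around the table at the −y, +y, −x sides. The gap between each stool and the table is 170 mm.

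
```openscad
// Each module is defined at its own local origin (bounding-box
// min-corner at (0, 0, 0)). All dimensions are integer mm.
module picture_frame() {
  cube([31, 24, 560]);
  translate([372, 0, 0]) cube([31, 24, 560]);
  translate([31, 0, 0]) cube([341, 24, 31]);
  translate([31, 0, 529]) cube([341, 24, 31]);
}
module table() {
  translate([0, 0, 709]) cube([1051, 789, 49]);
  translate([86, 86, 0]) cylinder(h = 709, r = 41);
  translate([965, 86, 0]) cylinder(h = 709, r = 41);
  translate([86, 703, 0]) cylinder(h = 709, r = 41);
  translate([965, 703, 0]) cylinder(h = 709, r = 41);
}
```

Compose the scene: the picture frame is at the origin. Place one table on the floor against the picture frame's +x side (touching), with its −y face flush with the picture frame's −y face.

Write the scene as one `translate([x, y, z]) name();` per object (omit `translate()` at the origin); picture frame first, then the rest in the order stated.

picture_frame();
translate([403, 0, 0]) table();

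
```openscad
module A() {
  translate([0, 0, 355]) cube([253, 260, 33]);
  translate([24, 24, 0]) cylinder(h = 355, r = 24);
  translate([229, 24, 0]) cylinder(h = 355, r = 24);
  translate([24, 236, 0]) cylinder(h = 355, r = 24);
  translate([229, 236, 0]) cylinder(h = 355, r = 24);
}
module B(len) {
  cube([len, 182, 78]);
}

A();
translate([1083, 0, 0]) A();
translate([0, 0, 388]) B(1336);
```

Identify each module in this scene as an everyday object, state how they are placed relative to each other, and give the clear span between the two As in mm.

Second stool starts at x = 1083; first ends at x = 253; clear span = 1083 − 253 = 830 mm.

A is a stool. B is a beam. A beam spans the tops of two stools. The clear span between the two stools is 830 mm.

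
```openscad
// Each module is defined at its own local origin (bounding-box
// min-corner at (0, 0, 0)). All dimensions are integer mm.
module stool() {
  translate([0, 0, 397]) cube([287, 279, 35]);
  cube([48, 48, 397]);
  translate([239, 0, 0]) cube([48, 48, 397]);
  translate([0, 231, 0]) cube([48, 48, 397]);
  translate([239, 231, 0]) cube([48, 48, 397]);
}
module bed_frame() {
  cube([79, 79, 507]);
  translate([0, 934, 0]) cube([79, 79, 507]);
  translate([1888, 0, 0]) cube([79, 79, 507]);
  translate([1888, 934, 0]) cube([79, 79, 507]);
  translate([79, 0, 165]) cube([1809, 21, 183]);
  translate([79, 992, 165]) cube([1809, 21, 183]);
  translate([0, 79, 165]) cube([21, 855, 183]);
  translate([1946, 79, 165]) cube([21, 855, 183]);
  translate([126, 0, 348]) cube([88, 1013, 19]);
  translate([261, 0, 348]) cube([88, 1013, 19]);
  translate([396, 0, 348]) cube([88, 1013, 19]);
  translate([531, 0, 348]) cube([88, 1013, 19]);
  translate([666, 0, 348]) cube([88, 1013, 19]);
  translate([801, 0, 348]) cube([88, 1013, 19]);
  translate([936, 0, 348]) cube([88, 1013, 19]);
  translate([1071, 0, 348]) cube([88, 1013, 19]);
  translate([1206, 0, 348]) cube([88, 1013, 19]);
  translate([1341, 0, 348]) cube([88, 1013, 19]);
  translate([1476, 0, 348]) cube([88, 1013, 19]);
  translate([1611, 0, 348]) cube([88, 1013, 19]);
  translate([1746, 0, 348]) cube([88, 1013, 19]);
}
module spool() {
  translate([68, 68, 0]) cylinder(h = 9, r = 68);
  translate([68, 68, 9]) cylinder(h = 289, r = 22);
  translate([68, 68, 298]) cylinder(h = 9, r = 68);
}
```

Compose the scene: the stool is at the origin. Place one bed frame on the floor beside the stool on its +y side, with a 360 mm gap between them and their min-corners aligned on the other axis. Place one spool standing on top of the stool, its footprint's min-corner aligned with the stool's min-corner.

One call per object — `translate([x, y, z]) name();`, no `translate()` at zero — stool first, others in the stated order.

stool();
translate([0, 639, 0]) bed_frame();
translate([0, 0, 432]) spool();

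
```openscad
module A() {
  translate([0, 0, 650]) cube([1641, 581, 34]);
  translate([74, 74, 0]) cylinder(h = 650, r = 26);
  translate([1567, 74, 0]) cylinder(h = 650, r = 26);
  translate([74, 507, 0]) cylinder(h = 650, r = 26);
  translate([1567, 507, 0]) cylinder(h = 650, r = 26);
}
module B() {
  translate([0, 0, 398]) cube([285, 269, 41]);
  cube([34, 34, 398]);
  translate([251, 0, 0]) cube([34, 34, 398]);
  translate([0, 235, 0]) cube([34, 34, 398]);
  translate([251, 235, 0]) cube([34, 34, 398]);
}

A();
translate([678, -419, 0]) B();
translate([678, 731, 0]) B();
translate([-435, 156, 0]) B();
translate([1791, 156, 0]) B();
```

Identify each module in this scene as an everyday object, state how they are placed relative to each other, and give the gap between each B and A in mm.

A is a table. B is a stool. Four stools sit around the table at the −y, +y, −x, +x sides. The gap between each stool and the table is 150 mm.

Each stool's nearest face is 150 mm from the table's bounding box.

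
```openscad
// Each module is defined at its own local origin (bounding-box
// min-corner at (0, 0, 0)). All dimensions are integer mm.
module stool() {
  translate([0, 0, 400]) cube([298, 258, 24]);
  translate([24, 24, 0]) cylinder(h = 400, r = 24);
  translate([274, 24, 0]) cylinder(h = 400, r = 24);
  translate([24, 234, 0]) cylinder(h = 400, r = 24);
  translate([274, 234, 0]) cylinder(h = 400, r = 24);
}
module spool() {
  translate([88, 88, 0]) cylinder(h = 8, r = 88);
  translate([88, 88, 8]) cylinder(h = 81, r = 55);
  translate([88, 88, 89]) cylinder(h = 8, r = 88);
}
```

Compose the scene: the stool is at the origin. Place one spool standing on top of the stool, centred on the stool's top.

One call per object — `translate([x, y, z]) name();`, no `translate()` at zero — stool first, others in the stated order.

stool();
translate([61, 41, 424]) spool();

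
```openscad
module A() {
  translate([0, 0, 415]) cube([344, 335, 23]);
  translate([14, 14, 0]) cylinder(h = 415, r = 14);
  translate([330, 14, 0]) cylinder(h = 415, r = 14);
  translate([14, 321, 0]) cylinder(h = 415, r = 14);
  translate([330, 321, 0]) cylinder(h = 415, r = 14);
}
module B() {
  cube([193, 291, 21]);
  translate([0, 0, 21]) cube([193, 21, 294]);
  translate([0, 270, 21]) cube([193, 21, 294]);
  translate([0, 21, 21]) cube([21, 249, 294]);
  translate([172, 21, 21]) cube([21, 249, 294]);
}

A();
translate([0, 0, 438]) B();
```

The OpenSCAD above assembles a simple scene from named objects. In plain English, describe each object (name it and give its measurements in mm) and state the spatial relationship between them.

A is a simple wooden stool: a rectangular seat 344 mm (x) by 335 mm (y), 23 mm thick, top face at z = 438 mm, on four round legs, each 28 mm in diameter. The legs rest on z = 0, each leg's axis is inset half a diameter from the nearest pair of seat edges (so the leg's bounding box is flush with the corner).

B is an open storage box with external size 193×291×315 mm and wall thickness 21 mm (the base is also 21 mm thick). The base covers the whole footprint; the four walls stand on the base, with the y-facing walls full-width and the x-facing walls fitting between their inner faces.

The open box is on top of the stool.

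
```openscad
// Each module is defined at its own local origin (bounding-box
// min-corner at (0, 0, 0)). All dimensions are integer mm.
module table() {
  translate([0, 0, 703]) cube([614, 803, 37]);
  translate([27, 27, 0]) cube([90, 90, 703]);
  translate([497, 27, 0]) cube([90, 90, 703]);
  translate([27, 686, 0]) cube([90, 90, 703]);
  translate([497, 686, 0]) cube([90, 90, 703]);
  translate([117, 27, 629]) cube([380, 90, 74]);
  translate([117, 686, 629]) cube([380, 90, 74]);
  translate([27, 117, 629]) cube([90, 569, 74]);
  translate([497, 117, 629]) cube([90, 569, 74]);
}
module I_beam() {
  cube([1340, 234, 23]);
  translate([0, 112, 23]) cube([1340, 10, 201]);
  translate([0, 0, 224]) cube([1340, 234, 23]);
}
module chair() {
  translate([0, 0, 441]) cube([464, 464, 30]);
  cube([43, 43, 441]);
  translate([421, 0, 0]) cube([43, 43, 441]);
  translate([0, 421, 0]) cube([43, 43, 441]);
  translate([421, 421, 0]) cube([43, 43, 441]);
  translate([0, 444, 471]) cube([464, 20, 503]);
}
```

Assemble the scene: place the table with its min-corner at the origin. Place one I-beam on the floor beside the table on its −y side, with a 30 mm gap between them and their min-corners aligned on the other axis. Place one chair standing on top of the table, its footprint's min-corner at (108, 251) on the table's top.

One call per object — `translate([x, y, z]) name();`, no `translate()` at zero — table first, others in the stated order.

table();
translate([0, -264, 0]) I_beam();
translate([108, 251, 740]) chair();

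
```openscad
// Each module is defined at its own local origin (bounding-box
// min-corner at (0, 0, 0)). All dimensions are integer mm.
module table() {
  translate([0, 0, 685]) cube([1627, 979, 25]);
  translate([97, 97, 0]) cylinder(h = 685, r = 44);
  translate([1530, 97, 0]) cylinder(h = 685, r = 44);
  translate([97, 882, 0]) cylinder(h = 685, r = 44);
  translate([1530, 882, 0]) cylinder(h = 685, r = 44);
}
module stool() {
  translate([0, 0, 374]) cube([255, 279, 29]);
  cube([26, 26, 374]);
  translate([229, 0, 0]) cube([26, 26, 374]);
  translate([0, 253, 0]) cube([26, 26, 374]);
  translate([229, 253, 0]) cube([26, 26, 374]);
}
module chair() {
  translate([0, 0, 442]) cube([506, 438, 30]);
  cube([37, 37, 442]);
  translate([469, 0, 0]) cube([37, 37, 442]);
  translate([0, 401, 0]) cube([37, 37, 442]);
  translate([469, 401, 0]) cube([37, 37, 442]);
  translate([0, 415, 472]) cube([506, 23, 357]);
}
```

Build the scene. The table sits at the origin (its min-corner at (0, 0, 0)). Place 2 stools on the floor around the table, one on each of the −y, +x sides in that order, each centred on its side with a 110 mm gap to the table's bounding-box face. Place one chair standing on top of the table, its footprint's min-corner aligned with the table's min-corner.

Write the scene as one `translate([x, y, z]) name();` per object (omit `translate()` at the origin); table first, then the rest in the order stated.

table();
translate([686, -389, 0]) stool();
translate([1737, 350, 0]) stool();
translate([0, 0, 710]) chair();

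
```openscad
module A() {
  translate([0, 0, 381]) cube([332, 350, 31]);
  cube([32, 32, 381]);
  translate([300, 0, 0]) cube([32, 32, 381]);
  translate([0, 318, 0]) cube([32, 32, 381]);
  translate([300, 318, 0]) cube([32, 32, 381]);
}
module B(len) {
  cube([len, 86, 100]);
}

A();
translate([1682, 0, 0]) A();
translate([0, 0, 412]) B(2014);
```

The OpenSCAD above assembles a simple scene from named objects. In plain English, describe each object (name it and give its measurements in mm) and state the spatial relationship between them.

A is a four-legged stool. The seat is a 332×350×31 mm slab whose top surface is at z = 412 mm; four square legs, each 32×32 mm in cross-section, run from the floor (z = 0) to the underside of the seat, each flush with a corner of the seat.

B is a rectangular beam 2014 mm long (x), 86 mm deep (y), 100 mm thick (z).

The beam spans the tops of two stools placed 1350 mm apart, resting at z = 412 mm.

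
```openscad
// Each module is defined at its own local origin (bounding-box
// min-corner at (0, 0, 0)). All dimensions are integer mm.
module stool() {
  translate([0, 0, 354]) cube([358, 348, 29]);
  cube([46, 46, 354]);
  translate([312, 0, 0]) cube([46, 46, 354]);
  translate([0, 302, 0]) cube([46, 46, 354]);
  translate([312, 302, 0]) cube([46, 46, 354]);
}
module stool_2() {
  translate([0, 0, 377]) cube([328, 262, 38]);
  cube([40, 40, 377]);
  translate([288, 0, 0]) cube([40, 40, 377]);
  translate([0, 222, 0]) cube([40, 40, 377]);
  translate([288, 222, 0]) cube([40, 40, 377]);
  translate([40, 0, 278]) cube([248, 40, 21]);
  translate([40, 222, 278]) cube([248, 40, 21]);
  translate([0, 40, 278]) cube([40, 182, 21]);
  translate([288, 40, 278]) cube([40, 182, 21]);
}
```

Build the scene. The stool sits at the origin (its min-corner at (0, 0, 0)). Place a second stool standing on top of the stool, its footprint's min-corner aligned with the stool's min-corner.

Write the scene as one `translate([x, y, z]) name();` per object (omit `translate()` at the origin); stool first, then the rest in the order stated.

stool();
translate([0, 0, 383]) stool_2();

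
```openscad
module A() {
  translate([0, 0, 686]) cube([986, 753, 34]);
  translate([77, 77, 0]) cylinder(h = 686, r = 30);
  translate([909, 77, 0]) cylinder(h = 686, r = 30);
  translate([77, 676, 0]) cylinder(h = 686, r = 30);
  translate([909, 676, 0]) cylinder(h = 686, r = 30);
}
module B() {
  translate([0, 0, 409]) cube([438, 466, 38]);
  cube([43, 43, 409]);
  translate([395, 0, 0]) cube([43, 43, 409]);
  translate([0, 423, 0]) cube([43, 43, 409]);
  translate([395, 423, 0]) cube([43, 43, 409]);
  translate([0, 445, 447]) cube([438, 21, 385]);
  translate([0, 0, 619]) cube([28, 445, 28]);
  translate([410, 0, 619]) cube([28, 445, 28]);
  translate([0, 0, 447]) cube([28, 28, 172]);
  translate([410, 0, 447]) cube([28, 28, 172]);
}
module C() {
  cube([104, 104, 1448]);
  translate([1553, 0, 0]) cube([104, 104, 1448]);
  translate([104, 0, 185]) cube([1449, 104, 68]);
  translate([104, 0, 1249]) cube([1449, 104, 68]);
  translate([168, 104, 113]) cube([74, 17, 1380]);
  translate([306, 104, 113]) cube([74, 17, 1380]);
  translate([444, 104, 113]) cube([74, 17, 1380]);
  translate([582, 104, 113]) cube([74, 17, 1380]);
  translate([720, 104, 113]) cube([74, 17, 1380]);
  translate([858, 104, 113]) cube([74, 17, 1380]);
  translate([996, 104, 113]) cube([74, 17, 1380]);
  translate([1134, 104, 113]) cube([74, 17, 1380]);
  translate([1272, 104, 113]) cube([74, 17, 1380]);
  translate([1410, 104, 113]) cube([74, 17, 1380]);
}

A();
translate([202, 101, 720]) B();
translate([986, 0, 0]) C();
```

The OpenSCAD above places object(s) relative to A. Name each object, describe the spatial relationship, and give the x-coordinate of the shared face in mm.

The table's +x face and the fence section's −x face are both at x = 986 mm.

A is a table. B is a chair. C is a fence section. The chair is on top of the table. The fence section is against the table's +x side, with their −y faces flush. The x-coordinate of the shared face is 986 mm.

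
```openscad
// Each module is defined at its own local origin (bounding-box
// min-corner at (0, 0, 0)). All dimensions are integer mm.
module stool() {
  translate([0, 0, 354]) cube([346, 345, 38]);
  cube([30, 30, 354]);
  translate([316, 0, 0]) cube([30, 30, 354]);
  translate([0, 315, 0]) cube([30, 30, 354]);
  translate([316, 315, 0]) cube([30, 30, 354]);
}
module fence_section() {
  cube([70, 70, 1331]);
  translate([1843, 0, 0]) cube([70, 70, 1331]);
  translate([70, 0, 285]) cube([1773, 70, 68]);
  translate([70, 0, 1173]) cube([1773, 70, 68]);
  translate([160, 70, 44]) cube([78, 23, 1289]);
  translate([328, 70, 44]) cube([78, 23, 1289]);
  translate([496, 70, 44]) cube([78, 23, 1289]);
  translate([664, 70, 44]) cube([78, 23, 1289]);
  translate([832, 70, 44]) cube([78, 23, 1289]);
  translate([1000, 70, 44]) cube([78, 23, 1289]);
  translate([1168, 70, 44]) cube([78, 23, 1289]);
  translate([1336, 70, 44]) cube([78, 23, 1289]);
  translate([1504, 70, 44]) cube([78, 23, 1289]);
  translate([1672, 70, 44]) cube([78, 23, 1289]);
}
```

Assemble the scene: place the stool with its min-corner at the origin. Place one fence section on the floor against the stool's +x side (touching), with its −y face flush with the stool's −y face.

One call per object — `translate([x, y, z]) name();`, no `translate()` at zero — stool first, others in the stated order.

stool();
translate([346, 0, 0]) fence_section();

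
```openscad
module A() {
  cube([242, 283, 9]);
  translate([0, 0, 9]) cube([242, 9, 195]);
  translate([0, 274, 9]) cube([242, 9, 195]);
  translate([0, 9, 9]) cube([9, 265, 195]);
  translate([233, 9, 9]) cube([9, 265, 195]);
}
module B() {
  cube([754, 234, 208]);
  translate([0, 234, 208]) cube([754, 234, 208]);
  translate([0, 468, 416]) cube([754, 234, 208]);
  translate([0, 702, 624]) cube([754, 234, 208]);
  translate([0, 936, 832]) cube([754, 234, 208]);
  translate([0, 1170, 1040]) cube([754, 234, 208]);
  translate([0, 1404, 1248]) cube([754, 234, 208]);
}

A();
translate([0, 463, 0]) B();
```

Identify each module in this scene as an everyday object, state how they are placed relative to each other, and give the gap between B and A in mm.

The staircase's nearest face is 180 mm from the open box's +y face.

A is an open box. B is a staircase. The staircase is on the floor beside the open box on its +y side. The gap between the staircase and the open box is 180 mm.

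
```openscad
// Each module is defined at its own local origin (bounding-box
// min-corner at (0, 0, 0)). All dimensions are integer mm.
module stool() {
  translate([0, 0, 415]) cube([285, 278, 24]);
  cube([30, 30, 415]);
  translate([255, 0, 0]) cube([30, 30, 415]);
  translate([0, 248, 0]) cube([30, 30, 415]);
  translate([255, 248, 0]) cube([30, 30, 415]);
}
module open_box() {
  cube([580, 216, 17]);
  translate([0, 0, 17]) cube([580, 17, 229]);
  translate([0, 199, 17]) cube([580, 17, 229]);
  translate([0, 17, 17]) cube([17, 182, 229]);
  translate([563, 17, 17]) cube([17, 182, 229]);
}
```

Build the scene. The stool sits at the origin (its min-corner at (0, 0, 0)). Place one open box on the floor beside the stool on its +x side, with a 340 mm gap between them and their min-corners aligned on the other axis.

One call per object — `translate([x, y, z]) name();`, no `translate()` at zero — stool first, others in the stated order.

stool();
translate([625, 0, 0]) open_box();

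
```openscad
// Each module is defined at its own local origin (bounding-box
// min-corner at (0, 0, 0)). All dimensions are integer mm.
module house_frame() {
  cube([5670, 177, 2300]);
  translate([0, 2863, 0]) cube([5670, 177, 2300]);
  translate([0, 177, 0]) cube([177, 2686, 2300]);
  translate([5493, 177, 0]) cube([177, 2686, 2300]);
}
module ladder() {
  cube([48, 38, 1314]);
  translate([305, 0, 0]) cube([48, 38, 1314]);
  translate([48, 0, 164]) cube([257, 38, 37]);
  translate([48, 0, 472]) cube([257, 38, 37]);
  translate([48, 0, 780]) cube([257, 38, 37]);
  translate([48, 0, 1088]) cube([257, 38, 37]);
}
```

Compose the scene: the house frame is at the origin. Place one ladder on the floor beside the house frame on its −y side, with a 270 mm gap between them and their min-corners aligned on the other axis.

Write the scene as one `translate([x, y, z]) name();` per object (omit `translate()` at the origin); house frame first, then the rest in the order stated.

house_frame();
translate([0, -308, 0]) ladder();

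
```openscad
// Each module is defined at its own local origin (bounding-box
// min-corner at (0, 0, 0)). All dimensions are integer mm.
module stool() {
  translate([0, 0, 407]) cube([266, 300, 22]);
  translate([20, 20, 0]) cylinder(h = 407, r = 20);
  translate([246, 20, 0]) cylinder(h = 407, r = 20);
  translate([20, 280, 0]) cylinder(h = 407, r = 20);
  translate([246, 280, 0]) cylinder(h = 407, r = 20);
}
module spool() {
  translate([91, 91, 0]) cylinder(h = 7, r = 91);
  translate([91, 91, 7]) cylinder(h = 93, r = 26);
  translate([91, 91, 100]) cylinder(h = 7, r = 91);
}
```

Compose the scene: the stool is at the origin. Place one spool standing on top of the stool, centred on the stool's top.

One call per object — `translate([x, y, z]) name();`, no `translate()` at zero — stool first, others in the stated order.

stool();
translate([42, 59, 429]) spool();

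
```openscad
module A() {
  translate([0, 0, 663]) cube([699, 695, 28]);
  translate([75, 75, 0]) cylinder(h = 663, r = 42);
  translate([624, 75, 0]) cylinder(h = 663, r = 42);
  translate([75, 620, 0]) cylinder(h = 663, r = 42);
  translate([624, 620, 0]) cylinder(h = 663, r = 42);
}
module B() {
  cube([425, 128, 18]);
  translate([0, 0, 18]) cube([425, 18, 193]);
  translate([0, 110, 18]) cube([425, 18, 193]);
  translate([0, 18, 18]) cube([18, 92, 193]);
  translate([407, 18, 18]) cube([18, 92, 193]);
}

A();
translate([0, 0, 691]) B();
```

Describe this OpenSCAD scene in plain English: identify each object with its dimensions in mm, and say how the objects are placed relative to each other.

A is a rectangular dining table. The top is 699×695×28 mm with its upper surface at z = 691 mm. It stands on four round legs of 84 mm diameter, each leg's bounding box inset 33 mm from the nearest pair of top edges, running from the floor to the underside of the top.

B is an open-topped rectangular box: outside dimensions 425×128×211 mm, with a uniform wall and base thickness of 18 mm. The base is a full 425×128 slab on the floor; four walls sit on top of the base. The front and back walls (the −y and +y sides) span the full width; the two side walls fit between them.

The open box is on top of the table.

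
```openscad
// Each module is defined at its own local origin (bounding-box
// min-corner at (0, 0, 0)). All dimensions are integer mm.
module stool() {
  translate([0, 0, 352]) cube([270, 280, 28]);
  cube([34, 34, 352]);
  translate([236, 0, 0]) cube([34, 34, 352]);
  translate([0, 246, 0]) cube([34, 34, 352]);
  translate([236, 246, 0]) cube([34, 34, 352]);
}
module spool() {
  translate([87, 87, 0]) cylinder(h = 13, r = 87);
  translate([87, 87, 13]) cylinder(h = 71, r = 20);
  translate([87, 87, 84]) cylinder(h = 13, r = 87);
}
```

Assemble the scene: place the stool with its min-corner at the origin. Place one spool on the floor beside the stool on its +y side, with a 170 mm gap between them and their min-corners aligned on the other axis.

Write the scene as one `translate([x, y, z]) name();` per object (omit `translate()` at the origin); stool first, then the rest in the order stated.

stool();
translate([0, 450, 0]) spool();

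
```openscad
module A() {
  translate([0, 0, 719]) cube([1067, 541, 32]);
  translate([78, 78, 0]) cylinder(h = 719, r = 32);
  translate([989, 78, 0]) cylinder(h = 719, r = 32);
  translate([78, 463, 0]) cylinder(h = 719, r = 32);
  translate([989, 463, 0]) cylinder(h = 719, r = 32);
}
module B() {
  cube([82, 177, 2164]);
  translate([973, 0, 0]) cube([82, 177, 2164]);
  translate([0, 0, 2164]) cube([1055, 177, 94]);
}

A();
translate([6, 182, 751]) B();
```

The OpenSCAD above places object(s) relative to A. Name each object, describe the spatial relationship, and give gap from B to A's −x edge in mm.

A is a table. B is a door frame. The door frame is on top of the table, centred. The gap from the door frame to the table's −x edge is 6 mm.

The door frame's min-x is at 6; the table's min-x is 0; gap = 6 mm.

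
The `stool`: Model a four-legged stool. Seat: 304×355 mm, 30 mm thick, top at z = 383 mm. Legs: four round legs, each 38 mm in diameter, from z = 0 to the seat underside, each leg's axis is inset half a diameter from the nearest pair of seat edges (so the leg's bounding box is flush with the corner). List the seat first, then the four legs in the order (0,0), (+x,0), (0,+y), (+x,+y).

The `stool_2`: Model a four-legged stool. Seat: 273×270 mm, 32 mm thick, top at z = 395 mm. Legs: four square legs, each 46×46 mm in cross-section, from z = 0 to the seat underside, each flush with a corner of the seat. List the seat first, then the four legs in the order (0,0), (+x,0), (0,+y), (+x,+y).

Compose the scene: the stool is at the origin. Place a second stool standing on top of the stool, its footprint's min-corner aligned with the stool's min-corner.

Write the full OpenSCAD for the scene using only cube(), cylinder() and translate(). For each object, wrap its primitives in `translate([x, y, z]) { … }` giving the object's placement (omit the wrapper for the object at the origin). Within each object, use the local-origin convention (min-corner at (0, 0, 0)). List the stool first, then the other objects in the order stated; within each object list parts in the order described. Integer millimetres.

translate([0, 0, 353]) cube([304, 355, 30]);
translate([19, 19, 0]) cylinder(h = 353, r = 19);
translate([285, 19, 0]) cylinder(h = 353, r = 19);
translate([19, 336, 0]) cylinder(h = 353, r = 19);
translate([285, 336, 0]) cylinder(h = 353, r = 19);
translate([0, 0, 383]) {
  translate([0, 0, 363]) cube([273, 270, 32]);
  cube([46, 46, 363]);
  translate([227, 0, 0]) cube([46, 46, 363]);
  translate([0, 224, 0]) cube([46, 46, 363]);
  translate([227, 224, 0]) cube([46, 46, 363]);
}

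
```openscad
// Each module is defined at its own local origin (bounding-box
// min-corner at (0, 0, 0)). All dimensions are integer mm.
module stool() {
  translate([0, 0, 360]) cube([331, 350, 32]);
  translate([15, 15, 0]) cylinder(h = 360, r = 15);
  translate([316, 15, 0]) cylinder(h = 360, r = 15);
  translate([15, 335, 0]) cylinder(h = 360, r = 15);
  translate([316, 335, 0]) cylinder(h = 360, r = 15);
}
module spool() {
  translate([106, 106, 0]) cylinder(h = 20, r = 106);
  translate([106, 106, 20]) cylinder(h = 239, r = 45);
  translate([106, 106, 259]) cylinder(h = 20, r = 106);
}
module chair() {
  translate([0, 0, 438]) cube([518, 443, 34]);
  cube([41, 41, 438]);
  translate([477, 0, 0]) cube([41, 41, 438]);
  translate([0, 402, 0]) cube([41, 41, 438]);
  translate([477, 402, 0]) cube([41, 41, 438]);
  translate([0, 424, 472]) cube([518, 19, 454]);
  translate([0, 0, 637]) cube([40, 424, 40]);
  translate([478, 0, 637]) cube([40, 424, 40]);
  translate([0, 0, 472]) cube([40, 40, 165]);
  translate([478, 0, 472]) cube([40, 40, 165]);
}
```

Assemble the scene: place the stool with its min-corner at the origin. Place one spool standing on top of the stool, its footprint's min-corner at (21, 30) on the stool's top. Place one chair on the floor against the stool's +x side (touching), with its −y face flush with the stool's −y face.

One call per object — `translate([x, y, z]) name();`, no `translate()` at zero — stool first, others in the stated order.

stool();
translate([21, 30, 392]) spool();
translate([331, 0, 0]) chair();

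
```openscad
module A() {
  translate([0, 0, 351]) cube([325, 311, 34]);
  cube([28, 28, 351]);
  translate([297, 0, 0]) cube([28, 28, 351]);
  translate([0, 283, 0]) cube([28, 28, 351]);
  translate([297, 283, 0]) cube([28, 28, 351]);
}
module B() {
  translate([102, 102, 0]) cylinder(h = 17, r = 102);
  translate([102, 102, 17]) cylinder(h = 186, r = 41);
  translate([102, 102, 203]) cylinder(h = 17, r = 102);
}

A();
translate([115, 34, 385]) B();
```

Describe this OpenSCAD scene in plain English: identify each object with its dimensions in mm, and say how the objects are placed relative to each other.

A is a simple wooden stool: a rectangular seat 325 mm (x) by 311 mm (y), 34 mm thick, top face at z = 385 mm, on four square legs, each 28×28 mm in cross-section. The legs rest on z = 0, each flush with a corner of the seat.

B is a spool: two coaxial disc flanges of radius 102 mm and thickness 17 mm, joined by a core cylinder of radius 41 mm and height 186 mm. The lower flange rests on z = 0 and the three cylinders share a vertical axis.

The spool is on top of the stool.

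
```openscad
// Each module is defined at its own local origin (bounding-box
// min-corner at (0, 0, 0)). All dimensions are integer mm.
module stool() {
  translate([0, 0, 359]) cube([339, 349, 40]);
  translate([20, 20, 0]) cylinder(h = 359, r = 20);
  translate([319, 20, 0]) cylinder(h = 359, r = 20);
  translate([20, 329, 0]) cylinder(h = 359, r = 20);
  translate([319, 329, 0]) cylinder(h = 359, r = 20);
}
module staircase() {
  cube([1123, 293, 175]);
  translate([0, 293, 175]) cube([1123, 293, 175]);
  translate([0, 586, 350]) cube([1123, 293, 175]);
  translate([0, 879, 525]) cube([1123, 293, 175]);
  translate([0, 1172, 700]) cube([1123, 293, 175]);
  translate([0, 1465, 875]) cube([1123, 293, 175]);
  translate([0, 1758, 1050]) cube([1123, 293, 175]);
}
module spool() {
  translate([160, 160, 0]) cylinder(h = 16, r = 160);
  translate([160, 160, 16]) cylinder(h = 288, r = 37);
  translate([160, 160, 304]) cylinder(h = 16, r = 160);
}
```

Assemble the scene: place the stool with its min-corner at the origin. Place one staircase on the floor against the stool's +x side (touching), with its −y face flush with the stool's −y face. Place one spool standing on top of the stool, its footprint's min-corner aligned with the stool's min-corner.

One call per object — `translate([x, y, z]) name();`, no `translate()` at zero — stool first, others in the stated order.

stool();
translate([339, 0, 0]) staircase();
translate([0, 0, 399]) spool();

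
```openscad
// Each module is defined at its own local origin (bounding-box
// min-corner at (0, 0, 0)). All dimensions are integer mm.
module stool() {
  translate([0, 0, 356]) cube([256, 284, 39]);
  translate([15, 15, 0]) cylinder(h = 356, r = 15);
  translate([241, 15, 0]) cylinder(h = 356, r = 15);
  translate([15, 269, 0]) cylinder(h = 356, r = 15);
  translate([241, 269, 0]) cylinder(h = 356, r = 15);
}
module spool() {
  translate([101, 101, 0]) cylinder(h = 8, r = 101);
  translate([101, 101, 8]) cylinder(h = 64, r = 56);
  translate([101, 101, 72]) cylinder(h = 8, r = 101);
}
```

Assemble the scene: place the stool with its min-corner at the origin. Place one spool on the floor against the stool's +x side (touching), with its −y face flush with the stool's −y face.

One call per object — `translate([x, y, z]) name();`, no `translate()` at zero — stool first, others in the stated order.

stool();
translate([256, 0, 0]) spool();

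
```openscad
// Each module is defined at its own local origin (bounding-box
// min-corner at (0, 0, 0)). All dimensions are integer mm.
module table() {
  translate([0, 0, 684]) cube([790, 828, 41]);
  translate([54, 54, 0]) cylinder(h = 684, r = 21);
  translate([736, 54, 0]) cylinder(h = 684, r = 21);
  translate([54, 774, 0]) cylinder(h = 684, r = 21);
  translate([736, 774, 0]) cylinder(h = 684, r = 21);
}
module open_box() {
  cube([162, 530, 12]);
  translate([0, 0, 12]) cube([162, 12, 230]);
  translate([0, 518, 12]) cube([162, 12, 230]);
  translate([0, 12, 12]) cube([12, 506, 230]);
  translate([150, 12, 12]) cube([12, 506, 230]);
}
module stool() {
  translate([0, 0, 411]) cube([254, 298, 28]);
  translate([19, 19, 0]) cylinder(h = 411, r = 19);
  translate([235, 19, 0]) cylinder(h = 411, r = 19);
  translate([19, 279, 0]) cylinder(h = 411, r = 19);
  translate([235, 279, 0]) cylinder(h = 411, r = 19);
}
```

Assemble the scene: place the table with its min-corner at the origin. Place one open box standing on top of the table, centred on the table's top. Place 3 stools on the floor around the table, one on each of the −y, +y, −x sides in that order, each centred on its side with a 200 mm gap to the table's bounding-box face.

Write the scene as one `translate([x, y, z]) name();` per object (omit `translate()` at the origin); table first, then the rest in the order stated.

table();
translate([314, 149, 725]) open_box();
translate([268, -498, 0]) stool();
translate([268, 1028, 0]) stool();
translate([-454, 265, 0]) stool();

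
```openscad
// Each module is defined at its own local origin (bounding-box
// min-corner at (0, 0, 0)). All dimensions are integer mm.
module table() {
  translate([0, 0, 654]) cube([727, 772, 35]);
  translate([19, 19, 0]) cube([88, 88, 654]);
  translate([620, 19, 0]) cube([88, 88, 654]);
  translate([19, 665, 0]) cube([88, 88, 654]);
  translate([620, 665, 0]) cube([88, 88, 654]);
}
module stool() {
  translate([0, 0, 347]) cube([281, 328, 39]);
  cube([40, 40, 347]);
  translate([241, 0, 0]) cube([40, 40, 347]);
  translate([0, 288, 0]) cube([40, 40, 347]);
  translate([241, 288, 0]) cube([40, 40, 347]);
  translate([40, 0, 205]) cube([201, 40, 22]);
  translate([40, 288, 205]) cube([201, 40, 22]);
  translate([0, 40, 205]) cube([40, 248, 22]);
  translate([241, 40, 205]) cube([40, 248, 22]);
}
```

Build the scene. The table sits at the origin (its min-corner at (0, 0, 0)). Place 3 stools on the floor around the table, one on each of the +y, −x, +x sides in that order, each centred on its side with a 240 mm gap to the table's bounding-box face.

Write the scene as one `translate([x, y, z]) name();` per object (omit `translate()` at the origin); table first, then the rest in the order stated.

table();
translate([223, 1012, 0]) stool();
translate([-521, 222, 0]) stool();
translate([967, 222, 0]) stool();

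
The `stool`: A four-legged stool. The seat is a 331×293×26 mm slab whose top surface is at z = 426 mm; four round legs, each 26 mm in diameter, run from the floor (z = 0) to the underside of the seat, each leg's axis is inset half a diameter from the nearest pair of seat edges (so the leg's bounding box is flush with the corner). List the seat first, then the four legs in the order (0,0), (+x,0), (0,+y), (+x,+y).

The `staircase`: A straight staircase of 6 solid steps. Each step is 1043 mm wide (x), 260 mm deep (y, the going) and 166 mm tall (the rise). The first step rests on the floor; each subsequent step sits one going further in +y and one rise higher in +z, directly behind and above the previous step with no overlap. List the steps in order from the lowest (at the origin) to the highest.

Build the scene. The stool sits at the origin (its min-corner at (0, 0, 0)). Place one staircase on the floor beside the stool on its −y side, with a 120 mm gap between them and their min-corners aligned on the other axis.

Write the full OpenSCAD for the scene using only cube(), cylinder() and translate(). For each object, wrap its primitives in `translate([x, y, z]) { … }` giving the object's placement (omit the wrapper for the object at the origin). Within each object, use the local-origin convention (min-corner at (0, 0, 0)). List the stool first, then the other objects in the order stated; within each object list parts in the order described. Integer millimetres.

translate([0, 0, 400]) cube([331, 293, 26]);
translate([13, 13, 0]) cylinder(h = 400, r = 13);
translate([318, 13, 0]) cylinder(h = 400, r = 13);
translate([13, 280, 0]) cylinder(h = 400, r = 13);
translate([318, 280, 0]) cylinder(h = 400, r = 13);
translate([0, -1680, 0]) {
  cube([1043, 260, 166]);
  translate([0, 260, 166]) cube([1043, 260, 166]);
  translate([0, 520, 332]) cube([1043, 260, 166]);
  translate([0, 780, 498]) cube([1043, 260, 166]);
  translate([0, 1040, 664]) cube([1043, 260, 166]);
  translate([0, 1300, 830]) cube([1043, 260, 166]);
}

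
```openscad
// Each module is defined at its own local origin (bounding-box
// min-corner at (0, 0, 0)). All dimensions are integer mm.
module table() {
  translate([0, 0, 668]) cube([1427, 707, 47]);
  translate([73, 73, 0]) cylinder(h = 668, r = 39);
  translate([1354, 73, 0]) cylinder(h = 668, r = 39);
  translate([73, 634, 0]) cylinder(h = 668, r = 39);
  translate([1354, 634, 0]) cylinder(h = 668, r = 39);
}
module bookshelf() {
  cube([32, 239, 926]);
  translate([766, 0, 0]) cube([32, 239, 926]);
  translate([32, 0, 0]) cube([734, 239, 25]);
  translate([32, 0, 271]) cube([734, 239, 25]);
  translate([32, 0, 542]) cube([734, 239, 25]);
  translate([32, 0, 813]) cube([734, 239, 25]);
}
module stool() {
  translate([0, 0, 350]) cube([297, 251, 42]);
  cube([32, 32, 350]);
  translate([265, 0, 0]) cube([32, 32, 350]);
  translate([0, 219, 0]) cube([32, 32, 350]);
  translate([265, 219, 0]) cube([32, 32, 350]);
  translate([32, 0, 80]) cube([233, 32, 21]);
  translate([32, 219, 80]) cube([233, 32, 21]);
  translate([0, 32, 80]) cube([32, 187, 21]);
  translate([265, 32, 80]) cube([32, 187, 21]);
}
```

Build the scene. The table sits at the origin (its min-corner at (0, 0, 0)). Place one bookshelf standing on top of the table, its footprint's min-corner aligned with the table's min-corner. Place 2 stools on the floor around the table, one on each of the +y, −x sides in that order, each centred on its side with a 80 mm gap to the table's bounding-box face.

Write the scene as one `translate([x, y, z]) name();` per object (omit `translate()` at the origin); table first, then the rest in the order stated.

table();
translate([0, 0, 715]) bookshelf();
translate([565, 787, 0]) stool();
translate([-377, 228, 0]) stool();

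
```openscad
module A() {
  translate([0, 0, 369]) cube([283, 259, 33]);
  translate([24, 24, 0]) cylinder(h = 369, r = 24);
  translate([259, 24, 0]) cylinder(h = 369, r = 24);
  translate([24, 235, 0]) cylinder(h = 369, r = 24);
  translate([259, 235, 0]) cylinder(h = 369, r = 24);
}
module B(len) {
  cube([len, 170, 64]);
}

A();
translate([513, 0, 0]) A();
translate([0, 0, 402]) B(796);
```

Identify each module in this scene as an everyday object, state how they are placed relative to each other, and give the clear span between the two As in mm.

A is a stool. B is a beam. A beam spans the tops of two stools. The clear span between the two stools is 230 mm.

Second stool starts at x = 513; first ends at x = 283; clear span = 513 − 283 = 230 mm.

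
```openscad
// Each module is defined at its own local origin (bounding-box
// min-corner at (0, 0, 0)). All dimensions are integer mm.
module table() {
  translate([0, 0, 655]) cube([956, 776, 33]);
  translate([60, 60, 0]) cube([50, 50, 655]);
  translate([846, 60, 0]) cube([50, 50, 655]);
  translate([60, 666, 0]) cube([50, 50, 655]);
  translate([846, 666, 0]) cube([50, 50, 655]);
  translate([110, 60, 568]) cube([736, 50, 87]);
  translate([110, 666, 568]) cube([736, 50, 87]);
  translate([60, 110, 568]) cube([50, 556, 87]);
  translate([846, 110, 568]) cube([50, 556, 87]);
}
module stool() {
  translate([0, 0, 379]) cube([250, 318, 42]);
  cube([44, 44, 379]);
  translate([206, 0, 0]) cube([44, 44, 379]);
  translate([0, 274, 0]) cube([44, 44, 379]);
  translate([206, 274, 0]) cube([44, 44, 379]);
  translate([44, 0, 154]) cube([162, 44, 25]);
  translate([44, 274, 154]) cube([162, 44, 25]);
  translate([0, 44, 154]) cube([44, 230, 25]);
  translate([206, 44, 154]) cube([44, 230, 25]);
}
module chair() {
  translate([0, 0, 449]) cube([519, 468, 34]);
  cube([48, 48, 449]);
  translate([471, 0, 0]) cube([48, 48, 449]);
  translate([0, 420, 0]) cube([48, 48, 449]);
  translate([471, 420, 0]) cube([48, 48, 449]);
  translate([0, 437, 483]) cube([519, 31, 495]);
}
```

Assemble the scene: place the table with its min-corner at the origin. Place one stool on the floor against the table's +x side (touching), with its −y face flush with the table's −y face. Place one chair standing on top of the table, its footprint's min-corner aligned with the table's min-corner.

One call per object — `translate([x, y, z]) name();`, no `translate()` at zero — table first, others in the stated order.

table();
translate([956, 0, 0]) stool();
translate([0, 0, 688]) chair();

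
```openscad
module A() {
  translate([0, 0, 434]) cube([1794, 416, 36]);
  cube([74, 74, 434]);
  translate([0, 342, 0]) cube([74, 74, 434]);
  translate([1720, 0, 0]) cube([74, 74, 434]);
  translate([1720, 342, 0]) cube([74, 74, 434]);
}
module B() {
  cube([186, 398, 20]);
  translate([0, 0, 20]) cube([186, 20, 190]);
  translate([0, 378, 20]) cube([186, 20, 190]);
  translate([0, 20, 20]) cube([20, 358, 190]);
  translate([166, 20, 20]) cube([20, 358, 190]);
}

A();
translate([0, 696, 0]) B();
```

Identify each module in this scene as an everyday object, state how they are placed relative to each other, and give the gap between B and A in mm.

A is a bench. B is an open box. The open box is on the floor beside the bench on its +y side. The gap between the open box and the bench is 280 mm.

The open box's nearest face is 280 mm from the bench's +y face.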